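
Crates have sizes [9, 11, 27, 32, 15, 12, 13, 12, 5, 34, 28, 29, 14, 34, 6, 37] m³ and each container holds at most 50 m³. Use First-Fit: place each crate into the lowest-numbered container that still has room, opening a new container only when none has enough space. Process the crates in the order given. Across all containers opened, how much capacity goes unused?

82

Put 9 m³ in container 1; 41 m³ remain.
Put 11 m³ in container 1; 30 m³ remain.
Put 27 m³ in container 1; 3 m³ remain.
Put 32 m³ in container 2; 18 m³ remain.
Put 15 m³ in container 2; 3 m³ remain.
Put 12 m³ in container 3; 38 m³ remain.
Put 13 m³ in container 3; 25 m³ remain.
Put 12 m³ in container 3; 13 m³ remain.
Put 5 m³ in container 3; 8 m³ remain.
Put 34 m³ in container 4; 16 m³ remain.
Put 28 m³ in container 5; 22 m³ remain.
Put 29 m³ in container 6; 21 m³ remain.
Put 14 m³ in container 4; 2 m³ remain.
Put 34 m³ in container 7; 16 m³ remain.
Put 6 m³ in container 3; 2 m³ remain.
Put 37 m³ in container 8; 13 m³ remain.
8 containers × 50 m³ = 400 m³; used 318 m³; unused 82 m³.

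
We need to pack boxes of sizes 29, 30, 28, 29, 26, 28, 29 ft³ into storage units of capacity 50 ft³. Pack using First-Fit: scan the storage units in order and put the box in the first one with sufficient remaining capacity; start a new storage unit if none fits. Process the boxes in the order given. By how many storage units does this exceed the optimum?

0

First-Fit: [29] [30] [28] [29] [26] [28] [29] → 7 storage units.
7 boxes exceed 25 ft³ (half the capacity), and no two of those can share a storage unit, so at least 7 storage units are needed.
So 7 is already optimal.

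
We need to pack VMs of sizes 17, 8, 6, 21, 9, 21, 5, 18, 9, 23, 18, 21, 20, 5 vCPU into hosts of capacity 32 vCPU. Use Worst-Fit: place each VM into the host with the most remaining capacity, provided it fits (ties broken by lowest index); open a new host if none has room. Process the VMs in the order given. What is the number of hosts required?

host 1: place 17 vCPU, 15 vCPU left
host 1: place 8 vCPU, 7 vCPU left
host 1: place 6 vCPU, 1 vCPU left
host 2: place 21 vCPU, 11 vCPU left
host 2: place 9 vCPU, 2 vCPU left
host 3: place 21 vCPU, 11 vCPU left
host 3: place 5 vCPU, 6 vCPU left
host 4: place 18 vCPU, 14 vCPU left
host 4: place 9 vCPU, 5 vCPU left
host 5: place 23 vCPU, 9 vCPU left
host 6: place 18 vCPU, 14 vCPU left
host 7: place 21 vCPU, 11 vCPU left
host 8: place 20 vCPU, 12 vCPU left
host 6: place 5 vCPU, 9 vCPU left

8 hosts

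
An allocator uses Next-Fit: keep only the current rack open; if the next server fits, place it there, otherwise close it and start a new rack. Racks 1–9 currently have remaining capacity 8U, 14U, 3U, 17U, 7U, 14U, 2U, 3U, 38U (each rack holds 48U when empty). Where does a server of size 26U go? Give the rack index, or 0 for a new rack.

Next-Fit only looks at rack 9, which has 38U free.
26U fits there.

9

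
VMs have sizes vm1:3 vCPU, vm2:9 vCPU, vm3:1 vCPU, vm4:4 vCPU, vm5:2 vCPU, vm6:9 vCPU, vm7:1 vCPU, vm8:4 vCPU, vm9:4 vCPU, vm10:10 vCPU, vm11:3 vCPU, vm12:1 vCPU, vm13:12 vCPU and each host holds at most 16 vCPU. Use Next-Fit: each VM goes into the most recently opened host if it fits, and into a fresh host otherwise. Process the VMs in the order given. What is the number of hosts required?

vm1 (3 vCPU) → host 1 (remaining 13 vCPU)
vm2 (9 vCPU) → host 1 (remaining 4 vCPU)
vm3 (1 vCPU) → host 1 (remaining 3 vCPU)
vm4 (4 vCPU) → host 2 (remaining 12 vCPU)
vm5 (2 vCPU) → host 2 (remaining 10 vCPU)
vm6 (9 vCPU) → host 2 (remaining 1 vCPU)
vm7 (1 vCPU) → host 2 (remaining 0 vCPU)
vm8 (4 vCPU) → host 3 (remaining 12 vCPU)
vm9 (4 vCPU) → host 3 (remaining 8 vCPU)
vm10 (10 vCPU) → host 4 (remaining 6 vCPU)
vm11 (3 vCPU) → host 4 (remaining 3 vCPU)
vm12 (1 vCPU) → host 4 (remaining 2 vCPU)
vm13 (12 vCPU) → host 5 (remaining 4 vCPU)

5 hosts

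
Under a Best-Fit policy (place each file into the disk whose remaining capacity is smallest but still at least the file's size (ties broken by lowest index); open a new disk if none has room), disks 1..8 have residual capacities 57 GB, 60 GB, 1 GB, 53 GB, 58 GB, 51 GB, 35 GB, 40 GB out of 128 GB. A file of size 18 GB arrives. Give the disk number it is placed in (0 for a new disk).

7

Disks with room: disk 1 (57 GB), disk 2 (60 GB), disk 4 (53 GB), disk 5 (58 GB), disk 6 (51 GB), disk 7 (35 GB), disk 8 (40 GB).
Tightest fit is disk 7 with 35 GB free.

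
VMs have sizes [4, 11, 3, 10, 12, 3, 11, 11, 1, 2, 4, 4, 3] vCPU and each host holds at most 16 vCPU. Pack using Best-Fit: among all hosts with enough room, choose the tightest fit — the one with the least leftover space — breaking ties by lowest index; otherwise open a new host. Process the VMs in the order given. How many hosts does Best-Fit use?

host 1: place 4 vCPU, 12 vCPU left
host 1: place 11 vCPU, 1 vCPU left
host 2: place 3 vCPU, 13 vCPU left
host 2: place 10 vCPU, 3 vCPU left
host 3: place 12 vCPU, 4 vCPU left
host 2: place 3 vCPU, 0 vCPU left
host 4: place 11 vCPU, 5 vCPU left
host 5: place 11 vCPU, 5 vCPU left
host 1: place 1 vCPU, 0 vCPU left
host 3: place 2 vCPU, 2 vCPU left
host 4: place 4 vCPU, 1 vCPU left
host 5: place 4 vCPU, 1 vCPU left
host 6: place 3 vCPU, 13 vCPU left

6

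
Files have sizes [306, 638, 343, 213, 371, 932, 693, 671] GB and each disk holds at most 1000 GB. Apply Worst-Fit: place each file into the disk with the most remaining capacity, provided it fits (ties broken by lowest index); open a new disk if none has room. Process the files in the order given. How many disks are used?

disk 1: place 306 GB, 694 GB left
disk 1: place 638 GB, 56 GB left
disk 2: place 343 GB, 657 GB left
disk 2: place 213 GB, 444 GB left
disk 2: place 371 GB, 73 GB left
disk 3: place 932 GB, 68 GB left
disk 4: place 693 GB, 307 GB left
disk 5: place 671 GB, 329 GB left

5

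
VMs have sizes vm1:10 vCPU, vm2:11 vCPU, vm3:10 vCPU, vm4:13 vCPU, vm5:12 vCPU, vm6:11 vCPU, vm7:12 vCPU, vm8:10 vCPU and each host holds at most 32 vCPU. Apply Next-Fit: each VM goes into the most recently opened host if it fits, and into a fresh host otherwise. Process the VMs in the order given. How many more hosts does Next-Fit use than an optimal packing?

Next-Fit: [10,11,10] [13,12] [11,12] [10] → 4 hosts.
Total size 89 vCPU; any packing needs at least ⌈89/32⌉ = 3 hosts.
An optimal packing achieves that bound: [13,12] [12,10,10] [11,11,10] → 3 hosts.
Excess: 4 − 3 = 1.

1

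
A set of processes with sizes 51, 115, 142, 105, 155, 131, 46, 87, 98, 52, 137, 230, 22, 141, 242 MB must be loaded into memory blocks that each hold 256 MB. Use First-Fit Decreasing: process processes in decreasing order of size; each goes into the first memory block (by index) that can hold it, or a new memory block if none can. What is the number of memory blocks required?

8 memory blocks

Sorted descending: 242, 230, 155, 142, 141, 137, 131, 115, 105, 98, 87, 52, 51, 46, 22.
memory block 1: place 242 MB, 14 MB left
memory block 2: place 230 MB, 26 MB left
memory block 3: place 155 MB, 101 MB left
memory block 4: place 142 MB, 114 MB left
memory block 5: place 141 MB, 115 MB left
memory block 6: place 137 MB, 119 MB left
memory block 7: place 131 MB, 125 MB left
memory block 5: place 115 MB, 0 MB left
memory block 4: place 105 MB, 9 MB left
memory block 3: place 98 MB, 3 MB left
memory block 6: place 87 MB, 32 MB left
memory block 7: place 52 MB, 73 MB left
memory block 7: place 51 MB, 22 MB left
memory block 8: place 46 MB, 210 MB left
memory block 2: place 22 MB, 4 MB left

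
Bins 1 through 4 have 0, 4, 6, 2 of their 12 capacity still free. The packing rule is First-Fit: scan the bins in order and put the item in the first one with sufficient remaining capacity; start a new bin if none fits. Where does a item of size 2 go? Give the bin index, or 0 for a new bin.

Bins with room: bin 2 (4), bin 3 (6), bin 4 (2).
The first with room is bin 2.

2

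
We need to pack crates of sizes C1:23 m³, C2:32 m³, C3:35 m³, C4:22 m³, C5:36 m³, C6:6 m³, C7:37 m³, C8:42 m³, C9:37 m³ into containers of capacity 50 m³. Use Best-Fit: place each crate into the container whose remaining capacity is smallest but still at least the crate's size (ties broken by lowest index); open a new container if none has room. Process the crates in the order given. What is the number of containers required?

container 1: place C1 (23 m³), 27 m³ left
container 2: place C2 (32 m³), 18 m³ left
container 3: place C3 (35 m³), 15 m³ left
container 1: place C4 (22 m³), 5 m³ left
container 4: place C5 (36 m³), 14 m³ left
container 4: place C6 (6 m³), 8 m³ left
container 5: place C7 (37 m³), 13 m³ left
container 6: place C8 (42 m³), 8 m³ left
container 7: place C9 (37 m³), 13 m³ left
Final containers: [23,22] [32] [35] [36,6] [37] [42] [37].

7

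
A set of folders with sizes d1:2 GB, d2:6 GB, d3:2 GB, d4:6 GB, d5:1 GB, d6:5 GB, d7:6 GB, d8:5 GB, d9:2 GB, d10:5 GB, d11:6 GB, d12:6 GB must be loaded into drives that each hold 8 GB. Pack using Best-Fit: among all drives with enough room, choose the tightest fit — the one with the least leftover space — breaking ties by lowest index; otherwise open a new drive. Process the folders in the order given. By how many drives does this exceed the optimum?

Best-Fit: [2,6] [2,6] [1,5,2] [6] [5] [5] [6] [6] → 8 drives.
8 folders exceed 4 GB (half the capacity), and no two of those can share a drive, so at least 8 drives are needed.
So 8 is already optimal.

0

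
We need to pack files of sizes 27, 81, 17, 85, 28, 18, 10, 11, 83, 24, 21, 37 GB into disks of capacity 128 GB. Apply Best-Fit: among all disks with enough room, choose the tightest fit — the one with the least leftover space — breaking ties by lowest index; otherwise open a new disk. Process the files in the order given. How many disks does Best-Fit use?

4

Put 27 GB in disk 1; 101 GB remain.
Put 81 GB in disk 1; 20 GB remain.
Put 17 GB in disk 1; 3 GB remain.
Put 85 GB in disk 2; 43 GB remain.
Put 28 GB in disk 2; 15 GB remain.
Put 18 GB in disk 3; 110 GB remain.
Put 10 GB in disk 2; 5 GB remain.
Put 11 GB in disk 3; 99 GB remain.
Put 83 GB in disk 3; 16 GB remain.
Put 24 GB in disk 4; 104 GB remain.
Put 21 GB in disk 4; 83 GB remain.
Put 37 GB in disk 4; 46 GB remain.
Final disks: [27,81,17] [85,28,10] [18,11,83] [24,21,37].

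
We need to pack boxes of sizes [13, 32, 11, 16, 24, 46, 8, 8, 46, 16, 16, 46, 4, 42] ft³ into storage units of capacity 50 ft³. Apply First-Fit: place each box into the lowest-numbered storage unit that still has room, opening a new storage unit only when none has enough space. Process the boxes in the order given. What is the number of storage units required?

13 ft³ → storage unit 1 (remaining 37 ft³)
32 ft³ → storage unit 1 (remaining 5 ft³)
11 ft³ → storage unit 2 (remaining 39 ft³)
16 ft³ → storage unit 2 (remaining 23 ft³)
24 ft³ → storage unit 3 (remaining 26 ft³)
46 ft³ → storage unit 4 (remaining 4 ft³)
8 ft³ → storage unit 2 (remaining 15 ft³)
8 ft³ → storage unit 2 (remaining 7 ft³)
46 ft³ → storage unit 5 (remaining 4 ft³)
16 ft³ → storage unit 3 (remaining 10 ft³)
16 ft³ → storage unit 6 (remaining 34 ft³)
46 ft³ → storage unit 7 (remaining 4 ft³)
4 ft³ → storage unit 1 (remaining 1 ft³)
42 ft³ → storage unit 8 (remaining 8 ft³)

8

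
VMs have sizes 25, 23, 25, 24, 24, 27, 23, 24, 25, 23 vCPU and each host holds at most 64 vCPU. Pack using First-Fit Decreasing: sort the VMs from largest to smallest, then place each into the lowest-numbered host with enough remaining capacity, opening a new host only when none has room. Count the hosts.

Sorted descending: 27, 25, 25, 25, 24, 24, 24, 23, 23, 23.
27 vCPU → host 1 (remaining 37 vCPU)
25 vCPU → host 1 (remaining 12 vCPU)
25 vCPU → host 2 (remaining 39 vCPU)
25 vCPU → host 2 (remaining 14 vCPU)
24 vCPU → host 3 (remaining 40 vCPU)
24 vCPU → host 3 (remaining 16 vCPU)
24 vCPU → host 4 (remaining 40 vCPU)
23 vCPU → host 4 (remaining 17 vCPU)
23 vCPU → host 5 (remaining 41 vCPU)
23 vCPU → host 5 (remaining 18 vCPU)
Final hosts: [27,25] [25,25] [24,24] [24,23] [23,23].

5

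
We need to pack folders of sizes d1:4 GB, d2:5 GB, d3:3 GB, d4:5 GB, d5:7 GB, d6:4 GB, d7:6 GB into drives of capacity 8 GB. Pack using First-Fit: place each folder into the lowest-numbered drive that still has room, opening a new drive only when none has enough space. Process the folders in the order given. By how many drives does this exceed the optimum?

1

First-Fit: [4,3] [5] [5] [7] [4] [6] → 6 drives.
Total size 34 GB; any packing needs at least ⌈34/8⌉ = 5 drives.
An optimal packing achieves that bound: [7] [6] [5,3] [5] [4,4] → 5 drives.
Excess: 6 − 5 = 1.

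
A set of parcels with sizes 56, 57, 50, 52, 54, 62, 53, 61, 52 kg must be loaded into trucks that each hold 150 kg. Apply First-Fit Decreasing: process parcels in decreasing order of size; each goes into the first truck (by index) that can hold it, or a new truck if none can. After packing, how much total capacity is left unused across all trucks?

Sorted descending: 62, 61, 57, 56, 54, 53, 52, 52, 50.
Put 62 kg in truck 1; 88 kg remain.
Put 61 kg in truck 1; 27 kg remain.
Put 57 kg in truck 2; 93 kg remain.
Put 56 kg in truck 2; 37 kg remain.
Put 54 kg in truck 3; 96 kg remain.
Put 53 kg in truck 3; 43 kg remain.
Put 52 kg in truck 4; 98 kg remain.
Put 52 kg in truck 4; 46 kg remain.
Put 50 kg in truck 5; 100 kg remain.
5 trucks × 150 kg = 750 kg; used 497 kg; unused 253 kg.

253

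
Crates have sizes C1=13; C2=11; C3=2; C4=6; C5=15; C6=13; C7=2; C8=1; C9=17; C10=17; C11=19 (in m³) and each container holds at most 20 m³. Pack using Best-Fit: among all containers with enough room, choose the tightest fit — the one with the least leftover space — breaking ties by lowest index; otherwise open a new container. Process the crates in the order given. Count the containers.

C1 (13 m³) → container 1 (remaining 7 m³)
C2 (11 m³) → container 2 (remaining 9 m³)
C3 (2 m³) → container 1 (remaining 5 m³)
C4 (6 m³) → container 2 (remaining 3 m³)
C5 (15 m³) → container 3 (remaining 5 m³)
C6 (13 m³) → container 4 (remaining 7 m³)
C7 (2 m³) → container 2 (remaining 1 m³)
C8 (1 m³) → container 2 (remaining 0 m³)
C9 (17 m³) → container 5 (remaining 3 m³)
C10 (17 m³) → container 6 (remaining 3 m³)
C11 (19 m³) → container 7 (remaining 1 m³)
Final containers: [13,2] [11,6,2,1] [15] [13] [17] [17] [19].

7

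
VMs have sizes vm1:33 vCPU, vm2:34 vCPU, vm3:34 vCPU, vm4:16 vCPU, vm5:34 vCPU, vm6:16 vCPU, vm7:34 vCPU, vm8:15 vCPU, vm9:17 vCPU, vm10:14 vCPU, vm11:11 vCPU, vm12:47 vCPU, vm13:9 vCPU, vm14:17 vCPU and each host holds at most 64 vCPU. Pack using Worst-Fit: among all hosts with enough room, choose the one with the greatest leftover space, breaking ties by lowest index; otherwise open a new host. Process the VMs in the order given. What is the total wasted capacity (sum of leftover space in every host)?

vm1 (33 vCPU) → host 1 (remaining 31 vCPU)
vm2 (34 vCPU) → host 2 (remaining 30 vCPU)
vm3 (34 vCPU) → host 3 (remaining 30 vCPU)
vm4 (16 vCPU) → host 1 (remaining 15 vCPU)
vm5 (34 vCPU) → host 4 (remaining 30 vCPU)
vm6 (16 vCPU) → host 2 (remaining 14 vCPU)
vm7 (34 vCPU) → host 5 (remaining 30 vCPU)
vm8 (15 vCPU) → host 3 (remaining 15 vCPU)
vm9 (17 vCPU) → host 4 (remaining 13 vCPU)
vm10 (14 vCPU) → host 5 (remaining 16 vCPU)
vm11 (11 vCPU) → host 5 (remaining 5 vCPU)
vm12 (47 vCPU) → host 6 (remaining 17 vCPU)
vm13 (9 vCPU) → host 6 (remaining 8 vCPU)
vm14 (17 vCPU) → host 7 (remaining 47 vCPU)
7 hosts × 64 vCPU = 448 vCPU; used 331 vCPU; unused 117 vCPU.

117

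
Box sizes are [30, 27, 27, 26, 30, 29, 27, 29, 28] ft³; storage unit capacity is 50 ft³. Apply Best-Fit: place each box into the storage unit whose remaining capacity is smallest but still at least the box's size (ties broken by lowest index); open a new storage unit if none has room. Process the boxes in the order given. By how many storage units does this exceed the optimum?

0

Best-Fit: [30] [27] [27] [26] [30] [29] [27] [29] [28] → 9 storage units.
9 boxes exceed 25 ft³ (half the capacity), and no two of those can share a storage unit, so at least 9 storage units are needed.
So 9 is already optimal.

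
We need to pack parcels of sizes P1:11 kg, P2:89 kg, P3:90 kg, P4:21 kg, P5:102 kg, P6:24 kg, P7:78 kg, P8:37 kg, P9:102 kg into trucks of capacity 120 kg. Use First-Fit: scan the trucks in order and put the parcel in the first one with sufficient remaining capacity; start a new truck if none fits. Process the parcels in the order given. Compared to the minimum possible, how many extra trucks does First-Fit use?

First-Fit: [11,89] [90,21] [102] [24,78] [37] [102] → 6 trucks.
Total size 554 kg; any packing needs at least ⌈554/120⌉ = 5 trucks.
An optimal packing achieves that bound: [102,11] [102] [90,24] [89,21] [78,37] → 5 trucks.
Excess: 6 − 5 = 1.

1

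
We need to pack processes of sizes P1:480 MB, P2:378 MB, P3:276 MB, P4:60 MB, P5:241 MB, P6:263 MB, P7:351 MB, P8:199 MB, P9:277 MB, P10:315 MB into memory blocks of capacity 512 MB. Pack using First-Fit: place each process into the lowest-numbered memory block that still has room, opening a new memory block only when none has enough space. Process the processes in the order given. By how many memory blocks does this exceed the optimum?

First-Fit: [480] [378,60] [276,199] [241,263] [351] [277] [315] → 7 memory blocks.
7 processes exceed 256 MB (half the capacity), and no two of those can share a memory block, so at least 7 memory blocks are needed.
So 7 is already optimal.

0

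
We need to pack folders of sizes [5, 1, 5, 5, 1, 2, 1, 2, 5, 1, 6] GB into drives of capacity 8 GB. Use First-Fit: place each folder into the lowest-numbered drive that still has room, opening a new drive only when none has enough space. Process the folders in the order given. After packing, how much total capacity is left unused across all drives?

6

Put 5 GB in drive 1; 3 GB remain.
Put 1 GB in drive 1; 2 GB remain.
Put 5 GB in drive 2; 3 GB remain.
Put 5 GB in drive 3; 3 GB remain.
Put 1 GB in drive 1; 1 GB remain.
Put 2 GB in drive 2; 1 GB remain.
Put 1 GB in drive 1; 0 GB remain.
Put 2 GB in drive 3; 1 GB remain.
Put 5 GB in drive 4; 3 GB remain.
Put 1 GB in drive 2; 0 GB remain.
Put 6 GB in drive 5; 2 GB remain.
5 drives × 8 GB = 40 GB; used 34 GB; unused 6 GB.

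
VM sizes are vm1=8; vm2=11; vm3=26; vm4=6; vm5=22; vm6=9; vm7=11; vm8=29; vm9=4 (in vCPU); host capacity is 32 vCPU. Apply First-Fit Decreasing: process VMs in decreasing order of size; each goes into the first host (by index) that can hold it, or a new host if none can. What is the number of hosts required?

5 hosts

Sorted descending: 29, 26, 22, 11, 11, 9, 8, 6, 4.
host 1: place 29 vCPU, 3 vCPU left
host 2: place 26 vCPU, 6 vCPU left
host 3: place 22 vCPU, 10 vCPU left
host 4: place 11 vCPU, 21 vCPU left
host 4: place 11 vCPU, 10 vCPU left
host 3: place 9 vCPU, 1 vCPU left
host 4: place 8 vCPU, 2 vCPU left
host 2: place 6 vCPU, 0 vCPU left
host 5: place 4 vCPU, 28 vCPU left
Final hosts: [29] [26,6] [22,9] [11,11,8] [4].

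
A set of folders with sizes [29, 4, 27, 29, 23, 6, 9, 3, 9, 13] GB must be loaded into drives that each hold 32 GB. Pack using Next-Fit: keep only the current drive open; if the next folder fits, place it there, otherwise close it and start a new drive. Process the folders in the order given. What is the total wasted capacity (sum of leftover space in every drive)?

40

29 GB → drive 1 (remaining 3 GB)
4 GB → drive 2 (remaining 28 GB)
27 GB → drive 2 (remaining 1 GB)
29 GB → drive 3 (remaining 3 GB)
23 GB → drive 4 (remaining 9 GB)
6 GB → drive 4 (remaining 3 GB)
9 GB → drive 5 (remaining 23 GB)
3 GB → drive 5 (remaining 20 GB)
9 GB → drive 5 (remaining 11 GB)
13 GB → drive 6 (remaining 19 GB)
6 drives × 32 GB = 192 GB; used 152 GB; unused 40 GB.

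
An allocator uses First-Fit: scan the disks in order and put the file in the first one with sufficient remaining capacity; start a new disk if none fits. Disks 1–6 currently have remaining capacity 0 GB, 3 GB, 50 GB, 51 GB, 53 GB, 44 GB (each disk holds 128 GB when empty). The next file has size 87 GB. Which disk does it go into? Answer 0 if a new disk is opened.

No disk has ≥ 87 GB free, so a new disk is opened.

0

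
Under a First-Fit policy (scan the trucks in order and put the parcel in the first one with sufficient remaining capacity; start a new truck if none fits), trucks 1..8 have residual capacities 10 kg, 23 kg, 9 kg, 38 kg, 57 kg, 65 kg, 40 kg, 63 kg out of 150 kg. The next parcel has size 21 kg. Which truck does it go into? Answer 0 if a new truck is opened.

2

Trucks with room: truck 2 (23 kg), truck 4 (38 kg), truck 5 (57 kg), truck 6 (65 kg), truck 7 (40 kg), truck 8 (63 kg).
The first with room is truck 2.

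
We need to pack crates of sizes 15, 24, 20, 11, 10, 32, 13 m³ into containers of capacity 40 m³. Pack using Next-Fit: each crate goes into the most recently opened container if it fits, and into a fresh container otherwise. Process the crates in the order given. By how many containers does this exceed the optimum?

Next-Fit: [15,24] [20,11] [10] [32] [13] → 5 containers.
Total size 125 m³; any packing needs at least ⌈125/40⌉ = 4 containers.
An optimal packing achieves that bound: [32] [24,15] [20,13] [11,10] → 4 containers.
Excess: 5 − 4 = 1.

1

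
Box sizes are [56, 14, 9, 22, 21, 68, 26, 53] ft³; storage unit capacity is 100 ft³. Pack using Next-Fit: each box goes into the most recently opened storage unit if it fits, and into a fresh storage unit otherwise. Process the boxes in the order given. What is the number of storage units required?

4

Put 56 ft³ in storage unit 1; 44 ft³ remain.
Put 14 ft³ in storage unit 1; 30 ft³ remain.
Put 9 ft³ in storage unit 1; 21 ft³ remain.
Put 22 ft³ in storage unit 2; 78 ft³ remain.
Put 21 ft³ in storage unit 2; 57 ft³ remain.
Put 68 ft³ in storage unit 3; 32 ft³ remain.
Put 26 ft³ in storage unit 3; 6 ft³ remain.
Put 53 ft³ in storage unit 4; 47 ft³ remain.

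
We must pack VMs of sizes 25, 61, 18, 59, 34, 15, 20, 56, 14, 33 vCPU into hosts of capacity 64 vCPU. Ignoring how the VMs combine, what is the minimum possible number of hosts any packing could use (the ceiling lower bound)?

Total size = 25 + 61 + 18 + 59 + 34 + 15 + 20 + 56 + 14 + 33 = 335 vCPU.
⌈335 / 64⌉ = 6.

6 hosts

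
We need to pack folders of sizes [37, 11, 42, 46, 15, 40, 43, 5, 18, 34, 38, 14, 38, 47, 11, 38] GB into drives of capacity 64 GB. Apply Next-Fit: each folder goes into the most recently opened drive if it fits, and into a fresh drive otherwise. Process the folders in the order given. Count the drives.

10

Put 37 GB in drive 1; 27 GB remain.
Put 11 GB in drive 1; 16 GB remain.
Put 42 GB in drive 2; 22 GB remain.
Put 46 GB in drive 3; 18 GB remain.
Put 15 GB in drive 3; 3 GB remain.
Put 40 GB in drive 4; 24 GB remain.
Put 43 GB in drive 5; 21 GB remain.
Put 5 GB in drive 5; 16 GB remain.
Put 18 GB in drive 6; 46 GB remain.
Put 34 GB in drive 6; 12 GB remain.
Put 38 GB in drive 7; 26 GB remain.
Put 14 GB in drive 7; 12 GB remain.
Put 38 GB in drive 8; 26 GB remain.
Put 47 GB in drive 9; 17 GB remain.
Put 11 GB in drive 9; 6 GB remain.
Put 38 GB in drive 10; 26 GB remain.
Final drives: [37,11] [42] [46,15] [40] [43,5] [18,34] [38,14] [38] [47,11] [38].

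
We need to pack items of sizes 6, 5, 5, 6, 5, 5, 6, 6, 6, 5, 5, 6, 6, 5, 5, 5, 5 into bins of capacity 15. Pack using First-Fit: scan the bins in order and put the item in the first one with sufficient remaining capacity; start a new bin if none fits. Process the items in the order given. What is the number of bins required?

bin 1: place 6, 9 left
bin 1: place 5, 4 left
bin 2: place 5, 10 left
bin 2: place 6, 4 left
bin 3: place 5, 10 left
bin 3: place 5, 5 left
bin 4: place 6, 9 left
bin 4: place 6, 3 left
bin 5: place 6, 9 left
bin 3: place 5, 0 left
bin 5: place 5, 4 left
bin 6: place 6, 9 left
bin 6: place 6, 3 left
bin 7: place 5, 10 left
bin 7: place 5, 5 left
bin 7: place 5, 0 left
bin 8: place 5, 10 left
Final bins: [6,5] [5,6] [5,5,5] [6,6] [6,5] [6,6] [5,5,5] [5].

8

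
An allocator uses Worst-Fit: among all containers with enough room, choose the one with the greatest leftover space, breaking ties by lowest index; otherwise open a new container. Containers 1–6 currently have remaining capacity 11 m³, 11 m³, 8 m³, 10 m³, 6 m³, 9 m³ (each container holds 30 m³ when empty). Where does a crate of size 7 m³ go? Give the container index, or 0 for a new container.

1

Containers with room: container 1 (11 m³), container 2 (11 m³), container 3 (8 m³), container 4 (10 m³), container 6 (9 m³).
Most room is container 1 with 11 m³ free.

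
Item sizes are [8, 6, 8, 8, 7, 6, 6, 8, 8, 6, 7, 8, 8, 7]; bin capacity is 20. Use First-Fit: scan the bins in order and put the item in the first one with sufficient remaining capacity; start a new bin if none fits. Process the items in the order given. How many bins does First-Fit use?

bin 1: place 8, 12 left
bin 1: place 6, 6 left
bin 2: place 8, 12 left
bin 2: place 8, 4 left
bin 3: place 7, 13 left
bin 1: place 6, 0 left
bin 3: place 6, 7 left
bin 4: place 8, 12 left
bin 4: place 8, 4 left
bin 3: place 6, 1 left
bin 5: place 7, 13 left
bin 5: place 8, 5 left
bin 6: place 8, 12 left
bin 6: place 7, 5 left
Final bins: [8,6,6] [8,8] [7,6,6] [8,8] [7,8] [8,7].

6 bins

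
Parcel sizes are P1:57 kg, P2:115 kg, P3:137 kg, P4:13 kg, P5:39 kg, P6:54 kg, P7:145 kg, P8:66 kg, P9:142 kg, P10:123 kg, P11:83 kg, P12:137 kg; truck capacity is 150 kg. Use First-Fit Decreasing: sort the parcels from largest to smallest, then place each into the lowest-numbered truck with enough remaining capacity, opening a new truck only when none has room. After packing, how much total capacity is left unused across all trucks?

89

Sorted descending: 145, 142, 137, 137, 123, 115, 83, 66, 57, 54, 39, 13.
Put 145 kg in truck 1; 5 kg remain.
Put 142 kg in truck 2; 8 kg remain.
Put 137 kg in truck 3; 13 kg remain.
Put 137 kg in truck 4; 13 kg remain.
Put 123 kg in truck 5; 27 kg remain.
Put 115 kg in truck 6; 35 kg remain.
Put 83 kg in truck 7; 67 kg remain.
Put 66 kg in truck 7; 1 kg remain.
Put 57 kg in truck 8; 93 kg remain.
Put 54 kg in truck 8; 39 kg remain.
Put 39 kg in truck 8; 0 kg remain.
Put 13 kg in truck 3; 0 kg remain.
8 trucks × 150 kg = 1200 kg; used 1111 kg; unused 89 kg.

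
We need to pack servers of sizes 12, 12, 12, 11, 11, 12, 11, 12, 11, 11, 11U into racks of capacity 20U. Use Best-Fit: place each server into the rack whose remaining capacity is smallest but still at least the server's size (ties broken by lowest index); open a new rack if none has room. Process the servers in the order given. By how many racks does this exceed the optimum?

0

Best-Fit: [12] [12] [12] [11] [11] [12] [11] [12] [11] [11] [11] → 11 racks.
11 servers exceed 10U (half the capacity), and no two of those can share a rack, so at least 11 racks are needed.
So 11 is already optimal.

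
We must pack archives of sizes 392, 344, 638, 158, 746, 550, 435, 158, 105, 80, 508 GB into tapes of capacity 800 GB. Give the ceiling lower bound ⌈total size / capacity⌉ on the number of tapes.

6

Total size = 392 + 344 + 638 + 158 + 746 + 550 + 435 + 158 + 105 + 80 + 508 = 4114 GB.
⌈4114 / 800⌉ = 6.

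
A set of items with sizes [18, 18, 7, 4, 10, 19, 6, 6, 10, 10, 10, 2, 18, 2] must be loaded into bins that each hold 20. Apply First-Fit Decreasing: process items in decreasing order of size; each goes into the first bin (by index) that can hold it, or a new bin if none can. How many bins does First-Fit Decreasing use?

Sorted descending: 19, 18, 18, 18, 10, 10, 10, 10, 7, 6, 6, 4, 2, 2.
bin 1: place 19, 1 left
bin 2: place 18, 2 left
bin 3: place 18, 2 left
bin 4: place 18, 2 left
bin 5: place 10, 10 left
bin 5: place 10, 0 left
bin 6: place 10, 10 left
bin 6: place 10, 0 left
bin 7: place 7, 13 left
bin 7: place 6, 7 left
bin 7: place 6, 1 left
bin 8: place 4, 16 left
bin 2: place 2, 0 left
bin 3: place 2, 0 left

8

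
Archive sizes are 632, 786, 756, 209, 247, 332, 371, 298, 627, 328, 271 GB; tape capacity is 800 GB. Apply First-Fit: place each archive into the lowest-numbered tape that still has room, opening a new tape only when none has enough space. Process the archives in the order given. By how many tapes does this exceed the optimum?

First-Fit: [632] [786] [756] [209,247,332] [371,298] [627] [328,271] → 7 tapes.
Total size 4857 GB; any packing needs at least ⌈4857/800⌉ = 7 tapes.
So 7 is already optimal.

0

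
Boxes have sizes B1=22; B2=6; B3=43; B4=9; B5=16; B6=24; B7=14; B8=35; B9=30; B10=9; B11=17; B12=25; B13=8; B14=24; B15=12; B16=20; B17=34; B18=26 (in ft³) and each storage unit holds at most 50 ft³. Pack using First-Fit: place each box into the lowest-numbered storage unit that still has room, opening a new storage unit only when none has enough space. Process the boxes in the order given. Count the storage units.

9

Put B1 (22 ft³) in storage unit 1; 28 ft³ remain.
Put B2 (6 ft³) in storage unit 1; 22 ft³ remain.
Put B3 (43 ft³) in storage unit 2; 7 ft³ remain.
Put B4 (9 ft³) in storage unit 1; 13 ft³ remain.
Put B5 (16 ft³) in storage unit 3; 34 ft³ remain.
Put B6 (24 ft³) in storage unit 3; 10 ft³ remain.
Put B7 (14 ft³) in storage unit 4; 36 ft³ remain.
Put B8 (35 ft³) in storage unit 4; 1 ft³ remain.
Put B9 (30 ft³) in storage unit 5; 20 ft³ remain.
Put B10 (9 ft³) in storage unit 1; 4 ft³ remain.
Put B11 (17 ft³) in storage unit 5; 3 ft³ remain.
Put B12 (25 ft³) in storage unit 6; 25 ft³ remain.
Put B13 (8 ft³) in storage unit 3; 2 ft³ remain.
Put B14 (24 ft³) in storage unit 6; 1 ft³ remain.
Put B15 (12 ft³) in storage unit 7; 38 ft³ remain.
Put B16 (20 ft³) in storage unit 7; 18 ft³ remain.
Put B17 (34 ft³) in storage unit 8; 16 ft³ remain.
Put B18 (26 ft³) in storage unit 9; 24 ft³ remain.
Final storage units: [22,6,9,9] [43] [16,24,8] [14,35] [30,17] [25,24] [12,20] [34] [26].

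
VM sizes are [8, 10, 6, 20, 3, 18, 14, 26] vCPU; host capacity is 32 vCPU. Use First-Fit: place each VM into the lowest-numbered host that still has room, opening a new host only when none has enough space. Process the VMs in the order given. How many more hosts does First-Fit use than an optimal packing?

0

First-Fit: [8,10,6,3] [20] [18,14] [26] → 4 hosts.
Total size 105 vCPU; any packing needs at least ⌈105/32⌉ = 4 hosts.
So 4 is already optimal.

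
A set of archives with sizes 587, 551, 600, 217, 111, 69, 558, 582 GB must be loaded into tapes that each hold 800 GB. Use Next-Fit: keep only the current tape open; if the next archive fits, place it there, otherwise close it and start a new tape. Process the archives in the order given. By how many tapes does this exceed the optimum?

1

Next-Fit: [587] [551] [600] [217,111,69] [558] [582] → 6 tapes.
Total size 3275 GB; any packing needs at least ⌈3275/800⌉ = 5 tapes.
An optimal packing achieves that bound: [600,111,69] [587] [582,217] [558] [551] → 5 tapes.
Excess: 6 − 5 = 1.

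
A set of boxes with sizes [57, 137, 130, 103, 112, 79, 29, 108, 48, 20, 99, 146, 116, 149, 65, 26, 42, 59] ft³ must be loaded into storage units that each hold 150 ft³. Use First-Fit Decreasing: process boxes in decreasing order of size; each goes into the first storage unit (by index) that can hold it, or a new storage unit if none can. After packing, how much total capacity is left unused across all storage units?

125

Sorted descending: 149, 146, 137, 130, 116, 112, 108, 103, 99, 79, 65, 59, 57, 48, 42, 29, 26, 20.
storage unit 1: place 149 ft³, 1 ft³ left
storage unit 2: place 146 ft³, 4 ft³ left
storage unit 3: place 137 ft³, 13 ft³ left
storage unit 4: place 130 ft³, 20 ft³ left
storage unit 5: place 116 ft³, 34 ft³ left
storage unit 6: place 112 ft³, 38 ft³ left
storage unit 7: place 108 ft³, 42 ft³ left
storage unit 8: place 103 ft³, 47 ft³ left
storage unit 9: place 99 ft³, 51 ft³ left
storage unit 10: place 79 ft³, 71 ft³ left
storage unit 10: place 65 ft³, 6 ft³ left
storage unit 11: place 59 ft³, 91 ft³ left
storage unit 11: place 57 ft³, 34 ft³ left
storage unit 9: place 48 ft³, 3 ft³ left
storage unit 7: place 42 ft³, 0 ft³ left
storage unit 5: place 29 ft³, 5 ft³ left
storage unit 6: place 26 ft³, 12 ft³ left
storage unit 4: place 20 ft³, 0 ft³ left
11 storage units × 150 ft³ = 1650 ft³; used 1525 ft³; unused 125 ft³.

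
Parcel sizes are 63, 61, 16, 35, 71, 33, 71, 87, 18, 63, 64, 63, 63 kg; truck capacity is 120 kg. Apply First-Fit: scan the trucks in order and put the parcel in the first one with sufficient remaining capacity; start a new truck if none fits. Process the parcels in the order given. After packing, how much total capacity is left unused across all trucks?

372

63 kg → truck 1 (remaining 57 kg)
61 kg → truck 2 (remaining 59 kg)
16 kg → truck 1 (remaining 41 kg)
35 kg → truck 1 (remaining 6 kg)
71 kg → truck 3 (remaining 49 kg)
33 kg → truck 2 (remaining 26 kg)
71 kg → truck 4 (remaining 49 kg)
87 kg → truck 5 (remaining 33 kg)
18 kg → truck 2 (remaining 8 kg)
63 kg → truck 6 (remaining 57 kg)
64 kg → truck 7 (remaining 56 kg)
63 kg → truck 8 (remaining 57 kg)
63 kg → truck 9 (remaining 57 kg)
9 trucks × 120 kg = 1080 kg; used 708 kg; unused 372 kg.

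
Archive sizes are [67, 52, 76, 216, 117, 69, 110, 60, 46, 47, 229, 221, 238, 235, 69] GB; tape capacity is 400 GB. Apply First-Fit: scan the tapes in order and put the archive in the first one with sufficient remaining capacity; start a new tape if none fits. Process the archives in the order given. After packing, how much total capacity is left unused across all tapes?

tape 1: place 67 GB, 333 GB left
tape 1: place 52 GB, 281 GB left
tape 1: place 76 GB, 205 GB left
tape 2: place 216 GB, 184 GB left
tape 1: place 117 GB, 88 GB left
tape 1: place 69 GB, 19 GB left
tape 2: place 110 GB, 74 GB left
tape 2: place 60 GB, 14 GB left
tape 3: place 46 GB, 354 GB left
tape 3: place 47 GB, 307 GB left
tape 3: place 229 GB, 78 GB left
tape 4: place 221 GB, 179 GB left
tape 5: place 238 GB, 162 GB left
tape 6: place 235 GB, 165 GB left
tape 3: place 69 GB, 9 GB left
6 tapes × 400 GB = 2400 GB; used 1852 GB; unused 548 GB.

548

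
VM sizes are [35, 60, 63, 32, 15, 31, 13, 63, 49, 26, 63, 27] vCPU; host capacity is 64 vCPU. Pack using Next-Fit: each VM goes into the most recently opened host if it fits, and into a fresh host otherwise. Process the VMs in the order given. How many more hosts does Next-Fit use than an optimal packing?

2

Next-Fit: [35] [60] [63] [32,15] [31,13] [63] [49] [26] [63] [27] → 10 hosts.
Total size 477 vCPU; any packing needs at least ⌈477/64⌉ = 8 hosts.
An optimal packing achieves that bound: [63] [63] [63] [60] [49,15] [35,27] [32,31] [26,13] → 8 hosts.
Excess: 10 − 8 = 2.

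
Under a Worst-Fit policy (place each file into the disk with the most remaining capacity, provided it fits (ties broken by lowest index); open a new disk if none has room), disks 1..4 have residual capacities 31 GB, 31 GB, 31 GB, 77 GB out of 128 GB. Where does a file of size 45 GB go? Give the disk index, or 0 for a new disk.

4

Disks with room: disk 4 (77 GB).
Most room is disk 4 with 77 GB free.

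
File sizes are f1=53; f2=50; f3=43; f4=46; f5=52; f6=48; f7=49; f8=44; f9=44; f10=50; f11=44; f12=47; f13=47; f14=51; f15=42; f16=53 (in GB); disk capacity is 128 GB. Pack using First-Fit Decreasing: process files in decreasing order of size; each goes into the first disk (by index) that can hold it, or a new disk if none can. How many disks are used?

Sorted descending: 53, 53, 52, 51, 50, 50, 49, 48, 47, 47, 46, 44, 44, 44, 43, 42.
53 GB → disk 1 (remaining 75 GB)
53 GB → disk 1 (remaining 22 GB)
52 GB → disk 2 (remaining 76 GB)
51 GB → disk 2 (remaining 25 GB)
50 GB → disk 3 (remaining 78 GB)
50 GB → disk 3 (remaining 28 GB)
49 GB → disk 4 (remaining 79 GB)
48 GB → disk 4 (remaining 31 GB)
47 GB → disk 5 (remaining 81 GB)
47 GB → disk 5 (remaining 34 GB)
46 GB → disk 6 (remaining 82 GB)
44 GB → disk 6 (remaining 38 GB)
44 GB → disk 7 (remaining 84 GB)
44 GB → disk 7 (remaining 40 GB)
43 GB → disk 8 (remaining 85 GB)
42 GB → disk 8 (remaining 43 GB)

8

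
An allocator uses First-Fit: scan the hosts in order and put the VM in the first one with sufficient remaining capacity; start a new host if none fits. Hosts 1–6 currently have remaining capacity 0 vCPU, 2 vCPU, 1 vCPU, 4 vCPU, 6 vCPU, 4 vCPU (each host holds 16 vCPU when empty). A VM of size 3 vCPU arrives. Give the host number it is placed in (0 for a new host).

4

Hosts with room: host 4 (4 vCPU), host 5 (6 vCPU), host 6 (4 vCPU).
The first with room is host 4.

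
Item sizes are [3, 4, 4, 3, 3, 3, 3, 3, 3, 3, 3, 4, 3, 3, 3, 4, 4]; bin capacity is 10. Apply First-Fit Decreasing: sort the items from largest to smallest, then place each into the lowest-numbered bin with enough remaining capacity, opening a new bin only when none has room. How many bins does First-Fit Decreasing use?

7

Sorted descending: 4, 4, 4, 4, 4, 3, 3, 3, 3, 3, 3, 3, 3, 3, 3, 3, 3.
4 → bin 1 (remaining 6)
4 → bin 1 (remaining 2)
4 → bin 2 (remaining 6)
4 → bin 2 (remaining 2)
4 → bin 3 (remaining 6)
3 → bin 3 (remaining 3)
3 → bin 3 (remaining 0)
3 → bin 4 (remaining 7)
3 → bin 4 (remaining 4)
3 → bin 4 (remaining 1)
3 → bin 5 (remaining 7)
3 → bin 5 (remaining 4)
3 → bin 5 (remaining 1)
3 → bin 6 (remaining 7)
3 → bin 6 (remaining 4)
3 → bin 6 (remaining 1)
3 → bin 7 (remaining 7)
Final bins: [4,4] [4,4] [4,3,3] [3,3,3] [3,3,3] [3,3,3] [3].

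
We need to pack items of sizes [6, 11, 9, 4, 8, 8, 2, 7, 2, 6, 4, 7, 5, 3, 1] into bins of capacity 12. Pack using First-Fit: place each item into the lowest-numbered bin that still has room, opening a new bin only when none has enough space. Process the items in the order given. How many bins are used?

8

Put 6 in bin 1; 6 remain.
Put 11 in bin 2; 1 remain.
Put 9 in bin 3; 3 remain.
Put 4 in bin 1; 2 remain.
Put 8 in bin 4; 4 remain.
Put 8 in bin 5; 4 remain.
Put 2 in bin 1; 0 remain.
Put 7 in bin 6; 5 remain.
Put 2 in bin 3; 1 remain.
Put 6 in bin 7; 6 remain.
Put 4 in bin 4; 0 remain.
Put 7 in bin 8; 5 remain.
Put 5 in bin 6; 0 remain.
Put 3 in bin 5; 1 remain.
Put 1 in bin 2; 0 remain.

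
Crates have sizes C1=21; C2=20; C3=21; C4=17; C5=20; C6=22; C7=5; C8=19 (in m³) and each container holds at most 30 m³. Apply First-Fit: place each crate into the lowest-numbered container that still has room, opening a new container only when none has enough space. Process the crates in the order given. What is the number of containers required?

7 containers

Put C1 (21 m³) in container 1; 9 m³ remain.
Put C2 (20 m³) in container 2; 10 m³ remain.
Put C3 (21 m³) in container 3; 9 m³ remain.
Put C4 (17 m³) in container 4; 13 m³ remain.
Put C5 (20 m³) in container 5; 10 m³ remain.
Put C6 (22 m³) in container 6; 8 m³ remain.
Put C7 (5 m³) in container 1; 4 m³ remain.
Put C8 (19 m³) in container 7; 11 m³ remain.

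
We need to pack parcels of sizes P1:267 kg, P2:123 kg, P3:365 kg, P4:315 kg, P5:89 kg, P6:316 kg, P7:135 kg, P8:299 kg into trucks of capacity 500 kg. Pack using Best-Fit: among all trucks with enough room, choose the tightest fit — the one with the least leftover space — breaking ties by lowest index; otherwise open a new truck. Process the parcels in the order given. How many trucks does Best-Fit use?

P1 (267 kg) → truck 1 (remaining 233 kg)
P2 (123 kg) → truck 1 (remaining 110 kg)
P3 (365 kg) → truck 2 (remaining 135 kg)
P4 (315 kg) → truck 3 (remaining 185 kg)
P5 (89 kg) → truck 1 (remaining 21 kg)
P6 (316 kg) → truck 4 (remaining 184 kg)
P7 (135 kg) → truck 2 (remaining 0 kg)
P8 (299 kg) → truck 5 (remaining 201 kg)
Final trucks: [267,123,89] [365,135] [315] [316] [299].

5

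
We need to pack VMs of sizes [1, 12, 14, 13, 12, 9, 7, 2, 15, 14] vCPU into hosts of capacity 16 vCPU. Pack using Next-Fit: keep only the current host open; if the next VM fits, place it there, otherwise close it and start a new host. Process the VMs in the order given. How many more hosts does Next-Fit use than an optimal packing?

Next-Fit: [1,12] [14] [13] [12] [9,7] [2] [15] [14] → 8 hosts.
Total size 99 vCPU; any packing needs at least ⌈99/16⌉ = 7 hosts.
An optimal packing achieves that bound: [15,1] [14,2] [14] [13] [12] [12] [9,7] → 7 hosts.
Excess: 8 − 7 = 1.

1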